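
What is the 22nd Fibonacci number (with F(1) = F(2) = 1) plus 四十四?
The 22nd Fibonacci number (with F(1) = F(2) = 1) = 17711
Convert 四十四 (Chinese numeral) → 4×10 + 4 = 44 (decimal)
Compute 17711 + 44 = 17755
17755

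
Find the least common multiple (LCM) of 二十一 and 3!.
Convert 二十一 (Chinese numeral) → 2×10 + 1 = 21 (decimal)
Convert 3! (factorial) → 6 (decimal)
Compute lcm(21, 6) = 42
42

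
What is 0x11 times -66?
Convert 0x11 (hexadecimal) → 1×16 + 1 = 17 (decimal)
Compute 17 × -66 = -1122
-1122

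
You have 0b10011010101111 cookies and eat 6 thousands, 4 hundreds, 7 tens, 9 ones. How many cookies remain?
Convert 0b10011010101111 (binary) → 8192 + 1024 + 512 + 128 + 32 + 8 + 4 + 2 + 1 = 9903 (decimal)
Convert 6 thousands, 4 hundreds, 7 tens, 9 ones (place-value notation) → 6×1000 + 4×100 + 7×10 + 9 = 6479 (decimal)
Compute 9903 - 6479 = 3424
3424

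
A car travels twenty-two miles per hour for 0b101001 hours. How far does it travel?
Convert twenty-two (English words) → 22 (decimal)
Convert 0b101001 (binary) → 32 + 8 + 1 = 41 (decimal)
Compute 22 × 41 = 902
902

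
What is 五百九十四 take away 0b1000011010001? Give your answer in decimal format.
Convert 五百九十四 (Chinese numeral) → 5×100 + 9×10 + 4 = 594 (decimal)
Convert 0b1000011010001 (binary) → 4096 + 128 + 64 + 16 + 1 = 4305 (decimal)
Compute 594 - 4305 = -3711
-3711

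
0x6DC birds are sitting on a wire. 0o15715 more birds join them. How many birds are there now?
Convert 0x6DC (hexadecimal) → 6×256 + 13×16 + 12 = 1756 (decimal)
Convert 0o15715 (octal) → 1×4096 + 5×512 + 7×64 + 1×8 + 5 = 7117 (decimal)
Compute 1756 + 7117 = 8873
8873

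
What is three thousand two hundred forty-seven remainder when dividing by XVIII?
Convert three thousand two hundred forty-seven (English words) → 3×1000 + 2×100 + 47 = 3247 (decimal)
Convert XVIII (Roman numeral) → 10 + 5 + 1 + 1 + 1 = 18 (decimal)
Compute 3247 mod 18 = 7
7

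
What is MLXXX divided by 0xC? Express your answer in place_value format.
Convert MLXXX (Roman numeral) → 1000 + 50 + 10 + 10 + 10 = 1080 (decimal)
Convert 0xC (hexadecimal) → 12 (decimal)
Compute 1080 ÷ 12 = 90
Convert 90 (decimal) → 90 = 9×10 → 9 tens (place-value notation)
9 tens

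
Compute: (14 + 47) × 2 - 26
Parentheses first: 14 + 47 = 61
Multiply: 61 × 2 = 122
Subtract: 122 - 26 = 96
96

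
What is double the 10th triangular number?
The 10th triangular number = 10×11/2 = 55
Compute 55 × 2 = 110
110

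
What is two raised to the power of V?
Convert two (English words) → 2 (decimal)
Convert V (Roman numeral) → 5 (decimal)
Compute 2 ^ 5 = 32
32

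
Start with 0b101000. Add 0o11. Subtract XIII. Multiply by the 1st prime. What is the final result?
Convert 0b101000 (binary) → 32 + 8 = 40 (decimal)
Start: 40
Convert 0o11 (octal) → 1×8 + 1 = 9 (decimal)
40 + 9 = 49
Convert XIII (Roman numeral) → 10 + 1 + 1 + 1 = 13 (decimal)
49 - 13 = 36
Convert the 1st prime (prime index) → 2 (decimal)
36 × 2 = 72
72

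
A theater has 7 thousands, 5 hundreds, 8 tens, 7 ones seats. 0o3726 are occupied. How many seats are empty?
Convert 7 thousands, 5 hundreds, 8 tens, 7 ones (place-value notation) → 7×1000 + 5×100 + 8×10 + 7 = 7587 (decimal)
Convert 0o3726 (octal) → 3×512 + 7×64 + 2×8 + 6 = 2006 (decimal)
Compute 7587 - 2006 = 5581
5581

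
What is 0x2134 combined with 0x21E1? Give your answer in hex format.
Convert 0x2134 (hexadecimal) → 2×4096 + 1×256 + 3×16 + 4 = 8500 (decimal)
Convert 0x21E1 (hexadecimal) → 2×4096 + 1×256 + 14×16 + 1 = 8673 (decimal)
Compute 8500 + 8673 = 17173
Convert 17173 (decimal) → 17173 = 4×4096 + 3×256 + 1×16 + 5 → 0x4315 (hexadecimal)
0x4315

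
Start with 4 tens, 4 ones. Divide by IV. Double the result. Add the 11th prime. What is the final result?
Convert 4 tens, 4 ones (place-value notation) → 4×10 + 4 = 44 (decimal)
Start: 44
Convert IV (Roman numeral) → 4 (decimal)
44 ÷ 4 = 11
11 × 2 = 22
Convert the 11th prime (prime index) → 31 (decimal)
22 + 31 = 53
53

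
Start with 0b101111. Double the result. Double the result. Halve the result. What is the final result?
Convert 0b101111 (binary) → 32 + 8 + 4 + 2 + 1 = 47 (decimal)
Start: 47
47 × 2 = 94
94 × 2 = 188
188 ÷ 2 = 94
94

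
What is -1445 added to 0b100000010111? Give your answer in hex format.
Convert 0b100000010111 (binary) → 2048 + 16 + 4 + 2 + 1 = 2071 (decimal)
Compute -1445 + 2071 = 626
Convert 626 (decimal) → 626 = 2×256 + 7×16 + 2 → 0x272 (hexadecimal)
0x272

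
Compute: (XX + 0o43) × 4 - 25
Convert XX (Roman numeral) → 10 + 10 = 20 (decimal)
Convert 0o43 (octal) → 4×8 + 3 = 35 (decimal)
Expression in decimal: (20 + 35) × 4 - 25
Parentheses first: 20 + 35 = 55
Multiply: 55 × 4 = 220
Subtract: 220 - 25 = 195
195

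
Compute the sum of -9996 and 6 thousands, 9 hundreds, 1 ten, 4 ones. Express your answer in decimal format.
Convert 6 thousands, 9 hundreds, 1 ten, 4 ones (place-value notation) → 6×1000 + 9×100 + 1×10 + 4 = 6914 (decimal)
Compute -9996 + 6914 = -3082
-3082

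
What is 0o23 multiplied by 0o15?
Convert 0o23 (octal) → 2×8 + 3 = 19 (decimal)
Convert 0o15 (octal) → 1×8 + 5 = 13 (decimal)
Compute 19 × 13 = 247
247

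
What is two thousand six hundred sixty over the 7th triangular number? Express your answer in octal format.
Convert two thousand six hundred sixty (English words) → 2×1000 + 6×100 + 60 = 2660 (decimal)
Convert the 7th triangular number (triangular index) → 7×8/2 = 28 (decimal)
Compute 2660 ÷ 28 = 95
Convert 95 (decimal) → 95 = 1×64 + 3×8 + 7 → 0o137 (octal)
0o137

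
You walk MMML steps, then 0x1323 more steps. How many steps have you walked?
Convert MMML (Roman numeral) → 1000 + 1000 + 1000 + 50 = 3050 (decimal)
Convert 0x1323 (hexadecimal) → 1×4096 + 3×256 + 2×16 + 3 = 4899 (decimal)
Compute 3050 + 4899 = 7949
7949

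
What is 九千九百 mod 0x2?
Convert 九千九百 (Chinese numeral) → 9×1000 + 9×100 = 9900 (decimal)
Convert 0x2 (hexadecimal) → 2 (decimal)
Compute 9900 mod 2 = 0
0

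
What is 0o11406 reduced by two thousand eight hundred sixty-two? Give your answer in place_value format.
Convert 0o11406 (octal) → 1×4096 + 1×512 + 4×64 + 6 = 4870 (decimal)
Convert two thousand eight hundred sixty-two (English words) → 2×1000 + 8×100 + 62 = 2862 (decimal)
Compute 4870 - 2862 = 2008
Convert 2008 (decimal) → 2008 = 2×1000 + 8 → 2 thousands, 8 ones (place-value notation)
2 thousands, 8 ones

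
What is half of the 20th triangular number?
The 20th triangular number = 20×21/2 = 210
Compute 210 ÷ 2 = 105
105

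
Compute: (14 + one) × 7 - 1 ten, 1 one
Convert one (English words) → 1 (decimal)
Convert 1 ten, 1 one (place-value notation) → 1×10 + 1 = 11 (decimal)
Expression in decimal: (14 + 1) × 7 - 11
Parentheses first: 14 + 1 = 15
Multiply: 15 × 7 = 105
Subtract: 105 - 11 = 94
94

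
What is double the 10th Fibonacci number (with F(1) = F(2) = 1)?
The 10th Fibonacci number (with F(1) = F(2) = 1): 1, 1, 2, 3, 5, 8, 13, 21, 34, 55 → 55
Compute 55 × 2 = 110
110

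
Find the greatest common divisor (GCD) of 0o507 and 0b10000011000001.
Convert 0o507 (octal) → 5×64 + 7 = 327 (decimal)
Convert 0b10000011000001 (binary) → 8192 + 128 + 64 + 1 = 8385 (decimal)
Compute gcd(327, 8385) = 3
3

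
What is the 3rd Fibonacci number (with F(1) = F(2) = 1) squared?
The 3rd Fibonacci number (with F(1) = F(2) = 1): 1, 1, 2 → 2
Compute 2² = 2 × 2 = 4
4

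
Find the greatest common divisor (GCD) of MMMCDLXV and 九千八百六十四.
Convert MMMCDLXV (Roman numeral) → 1000 + 1000 + 1000 + 400 + 50 + 10 + 5 = 3465 (decimal)
Convert 九千八百六十四 (Chinese numeral) → 9×1000 + 8×100 + 6×10 + 4 = 9864 (decimal)
Compute gcd(3465, 9864) = 9
9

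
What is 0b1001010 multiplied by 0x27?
Convert 0b1001010 (binary) → 64 + 8 + 2 = 74 (decimal)
Convert 0x27 (hexadecimal) → 2×16 + 7 = 39 (decimal)
Compute 74 × 39 = 2886
2886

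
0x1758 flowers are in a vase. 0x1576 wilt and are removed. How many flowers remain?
Convert 0x1758 (hexadecimal) → 1×4096 + 7×256 + 5×16 + 8 = 5976 (decimal)
Convert 0x1576 (hexadecimal) → 1×4096 + 5×256 + 7×16 + 6 = 5494 (decimal)
Compute 5976 - 5494 = 482
482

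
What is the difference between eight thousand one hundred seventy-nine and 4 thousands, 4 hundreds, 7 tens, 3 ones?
Convert eight thousand one hundred seventy-nine (English words) → 8×1000 + 1×100 + 79 = 8179 (decimal)
Convert 4 thousands, 4 hundreds, 7 tens, 3 ones (place-value notation) → 4×1000 + 4×100 + 7×10 + 3 = 4473 (decimal)
Difference: |8179 - 4473| = 3706
3706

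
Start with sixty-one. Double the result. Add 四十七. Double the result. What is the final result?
Convert sixty-one (English words) → 61 (decimal)
Start: 61
61 × 2 = 122
Convert 四十七 (Chinese numeral) → 4×10 + 7 = 47 (decimal)
122 + 47 = 169
169 × 2 = 338
338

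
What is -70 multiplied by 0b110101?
Convert 0b110101 (binary) → 32 + 16 + 4 + 1 = 53 (decimal)
Compute -70 × 53 = -3710
-3710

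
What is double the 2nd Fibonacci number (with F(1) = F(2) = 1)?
The 2nd Fibonacci number (with F(1) = F(2) = 1) = 1
Compute 1 × 2 = 2
2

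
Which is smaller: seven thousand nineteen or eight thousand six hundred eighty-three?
Convert seven thousand nineteen (English words) → 7×1000 + 19 = 7019 (decimal)
Convert eight thousand six hundred eighty-three (English words) → 8×1000 + 6×100 + 83 = 8683 (decimal)
Compare 7019 vs 8683: smaller = 7019
7019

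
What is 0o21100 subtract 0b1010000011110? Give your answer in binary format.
Convert 0o21100 (octal) → 2×4096 + 1×512 + 1×64 = 8768 (decimal)
Convert 0b1010000011110 (binary) → 4096 + 1024 + 16 + 8 + 4 + 2 = 5150 (decimal)
Compute 8768 - 5150 = 3618
Convert 3618 (decimal) → 3618 = 2048 + 1024 + 512 + 32 + 2 → 0b111000100010 (binary)
0b111000100010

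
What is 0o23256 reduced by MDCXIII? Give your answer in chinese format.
Convert 0o23256 (octal) → 2×4096 + 3×512 + 2×64 + 5×8 + 6 = 9902 (decimal)
Convert MDCXIII (Roman numeral) → 1000 + 500 + 100 + 10 + 1 + 1 + 1 = 1613 (decimal)
Compute 9902 - 1613 = 8289
Convert 8289 (decimal) → 8289 = 8×1000 + 2×100 + 8×10 + 9 → 八千二百八十九 (Chinese numeral)
八千二百八十九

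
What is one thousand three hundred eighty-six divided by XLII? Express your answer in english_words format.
Convert one thousand three hundred eighty-six (English words) → 1×1000 + 3×100 + 86 = 1386 (decimal)
Convert XLII (Roman numeral) → 40 + 1 + 1 = 42 (decimal)
Compute 1386 ÷ 42 = 33
Convert 33 (decimal) → thirty-three (English words)
thirty-three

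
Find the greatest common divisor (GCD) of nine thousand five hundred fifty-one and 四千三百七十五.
Convert nine thousand five hundred fifty-one (English words) → 9×1000 + 5×100 + 51 = 9551 (decimal)
Convert 四千三百七十五 (Chinese numeral) → 4×1000 + 3×100 + 7×10 + 5 = 4375 (decimal)
Compute gcd(9551, 4375) = 1
1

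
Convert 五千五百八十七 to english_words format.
Convert 五千五百八十七 (Chinese numeral) → 5×1000 + 5×100 + 8×10 + 7 = 5587 (decimal)
Convert 5587 (decimal) → 5587 = 5×1000 + 5×100 + 87 → five thousand five hundred eighty-seven (English words)
five thousand five hundred eighty-seven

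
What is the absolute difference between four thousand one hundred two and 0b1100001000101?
Convert four thousand one hundred two (English words) → 4×1000 + 1×100 + 2 = 4102 (decimal)
Convert 0b1100001000101 (binary) → 4096 + 2048 + 64 + 4 + 1 = 6213 (decimal)
Compute |4102 - 6213| = 2111
2111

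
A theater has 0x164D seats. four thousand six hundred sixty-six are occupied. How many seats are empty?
Convert 0x164D (hexadecimal) → 1×4096 + 6×256 + 4×16 + 13 = 5709 (decimal)
Convert four thousand six hundred sixty-six (English words) → 4×1000 + 6×100 + 66 = 4666 (decimal)
Compute 5709 - 4666 = 1043
1043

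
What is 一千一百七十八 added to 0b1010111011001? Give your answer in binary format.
Convert 一千一百七十八 (Chinese numeral) → 1×1000 + 1×100 + 7×10 + 8 = 1178 (decimal)
Convert 0b1010111011001 (binary) → 4096 + 1024 + 256 + 128 + 64 + 16 + 8 + 1 = 5593 (decimal)
Compute 1178 + 5593 = 6771
Convert 6771 (decimal) → 6771 = 4096 + 2048 + 512 + 64 + 32 + 16 + 2 + 1 → 0b1101001110011 (binary)
0b1101001110011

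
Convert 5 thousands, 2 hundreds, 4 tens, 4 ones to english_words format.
Convert 5 thousands, 2 hundreds, 4 tens, 4 ones (place-value notation) → 5×1000 + 2×100 + 4×10 + 4 = 5244 (decimal)
Convert 5244 (decimal) → 5244 = 5×1000 + 2×100 + 44 → five thousand two hundred forty-four (English words)
five thousand two hundred forty-four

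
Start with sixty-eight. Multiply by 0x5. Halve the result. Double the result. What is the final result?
Convert sixty-eight (English words) → 68 (decimal)
Start: 68
Convert 0x5 (hexadecimal) → 5 (decimal)
68 × 5 = 340
340 ÷ 2 = 170
170 × 2 = 340
340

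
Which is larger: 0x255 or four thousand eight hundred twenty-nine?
Convert 0x255 (hexadecimal) → 2×256 + 5×16 + 5 = 597 (decimal)
Convert four thousand eight hundred twenty-nine (English words) → 4×1000 + 8×100 + 29 = 4829 (decimal)
Compare 597 vs 4829: larger = 4829
4829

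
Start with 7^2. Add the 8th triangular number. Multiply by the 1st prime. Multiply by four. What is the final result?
Convert 7^2 (power) → 49 (decimal)
Start: 49
Convert the 8th triangular number (triangular index) → 8×9/2 = 36 (decimal)
49 + 36 = 85
Convert the 1st prime (prime index) → 2 (decimal)
85 × 2 = 170
Convert four (English words) → 4 (decimal)
170 × 4 = 680
680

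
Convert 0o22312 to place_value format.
Convert 0o22312 (octal) → 2×4096 + 2×512 + 3×64 + 1×8 + 2 = 9418 (decimal)
Convert 9418 (decimal) → 9418 = 9×1000 + 4×100 + 1×10 + 8 → 9 thousands, 4 hundreds, 1 ten, 8 ones (place-value notation)
9 thousands, 4 hundreds, 1 ten, 8 ones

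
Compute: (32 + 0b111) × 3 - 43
Convert 0b111 (binary) → 4 + 2 + 1 = 7 (decimal)
Expression in decimal: (32 + 7) × 3 - 43
Parentheses first: 32 + 7 = 39
Multiply: 39 × 3 = 117
Subtract: 117 - 43 = 74
74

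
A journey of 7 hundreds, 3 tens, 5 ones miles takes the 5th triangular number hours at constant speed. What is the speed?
Convert 7 hundreds, 3 tens, 5 ones (place-value notation) → 7×100 + 3×10 + 5 = 735 (decimal)
Convert the 5th triangular number (triangular index) → 5×6/2 = 15 (decimal)
Compute 735 ÷ 15 = 49
49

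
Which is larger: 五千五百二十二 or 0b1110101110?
Convert 五千五百二十二 (Chinese numeral) → 5×1000 + 5×100 + 2×10 + 2 = 5522 (decimal)
Convert 0b1110101110 (binary) → 512 + 256 + 128 + 32 + 8 + 4 + 2 = 942 (decimal)
Compare 5522 vs 942: larger = 5522
5522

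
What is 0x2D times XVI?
Convert 0x2D (hexadecimal) → 2×16 + 13 = 45 (decimal)
Convert XVI (Roman numeral) → 10 + 5 + 1 = 16 (decimal)
Compute 45 × 16 = 720
720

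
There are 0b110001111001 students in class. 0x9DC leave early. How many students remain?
Convert 0b110001111001 (binary) → 2048 + 1024 + 64 + 32 + 16 + 8 + 1 = 3193 (decimal)
Convert 0x9DC (hexadecimal) → 9×256 + 13×16 + 12 = 2524 (decimal)
Compute 3193 - 2524 = 669
669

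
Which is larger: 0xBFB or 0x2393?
Convert 0xBFB (hexadecimal) → 11×256 + 15×16 + 11 = 3067 (decimal)
Convert 0x2393 (hexadecimal) → 2×4096 + 3×256 + 9×16 + 3 = 9107 (decimal)
Compare 3067 vs 9107: larger = 9107
9107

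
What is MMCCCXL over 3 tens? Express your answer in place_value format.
Convert MMCCCXL (Roman numeral) → 1000 + 1000 + 100 + 100 + 100 + 40 = 2340 (decimal)
Convert 3 tens (place-value notation) → 3×10 = 30 (decimal)
Compute 2340 ÷ 30 = 78
Convert 78 (decimal) → 78 = 7×10 + 8 → 7 tens, 8 ones (place-value notation)
7 tens, 8 ones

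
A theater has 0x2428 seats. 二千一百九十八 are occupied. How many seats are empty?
Convert 0x2428 (hexadecimal) → 2×4096 + 4×256 + 2×16 + 8 = 9256 (decimal)
Convert 二千一百九十八 (Chinese numeral) → 2×1000 + 1×100 + 9×10 + 8 = 2198 (decimal)
Compute 9256 - 2198 = 7058
7058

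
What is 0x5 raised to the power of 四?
Convert 0x5 (hexadecimal) → 5 (decimal)
Convert 四 (Chinese numeral) → 4 (decimal)
Compute 5 ^ 4 = 625
625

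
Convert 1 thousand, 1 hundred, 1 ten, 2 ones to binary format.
Convert 1 thousand, 1 hundred, 1 ten, 2 ones (place-value notation) → 1×1000 + 1×100 + 1×10 + 2 = 1112 (decimal)
Convert 1112 (decimal) → 1112 = 1024 + 64 + 16 + 8 → 0b10001011000 (binary)
0b10001011000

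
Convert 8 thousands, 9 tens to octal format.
Convert 8 thousands, 9 tens (place-value notation) → 8×1000 + 9×10 = 8090 (decimal)
Convert 8090 (decimal) → 8090 = 1×4096 + 7×512 + 6×64 + 3×8 + 2 → 0o17632 (octal)
0o17632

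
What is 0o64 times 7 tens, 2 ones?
Convert 0o64 (octal) → 6×8 + 4 = 52 (decimal)
Convert 7 tens, 2 ones (place-value notation) → 7×10 + 2 = 72 (decimal)
Compute 52 × 72 = 3744
3744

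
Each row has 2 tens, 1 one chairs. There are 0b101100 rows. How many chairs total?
Convert 2 tens, 1 one (place-value notation) → 2×10 + 1 = 21 (decimal)
Convert 0b101100 (binary) → 32 + 8 + 4 = 44 (decimal)
Compute 21 × 44 = 924
924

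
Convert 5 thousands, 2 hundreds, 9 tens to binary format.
Convert 5 thousands, 2 hundreds, 9 tens (place-value notation) → 5×1000 + 2×100 + 9×10 = 5290 (decimal)
Convert 5290 (decimal) → 5290 = 4096 + 1024 + 128 + 32 + 8 + 2 → 0b1010010101010 (binary)
0b1010010101010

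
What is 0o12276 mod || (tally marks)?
Convert 0o12276 (octal) → 1×4096 + 2×512 + 2×64 + 7×8 + 6 = 5310 (decimal)
Convert || (tally marks) → 2 (decimal)
Compute 5310 mod 2 = 0
0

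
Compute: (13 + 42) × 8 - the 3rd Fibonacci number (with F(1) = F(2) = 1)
Convert the 3rd Fibonacci number (with F(1) = F(2) = 1) (Fibonacci index) → 1, 1, 2 → 2 (decimal)
Expression in decimal: (13 + 42) × 8 - 2
Parentheses first: 13 + 42 = 55
Multiply: 55 × 8 = 440
Subtract: 440 - 2 = 438
438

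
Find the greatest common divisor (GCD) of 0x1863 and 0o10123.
Convert 0x1863 (hexadecimal) → 1×4096 + 8×256 + 6×16 + 3 = 6243 (decimal)
Convert 0o10123 (octal) → 1×4096 + 1×64 + 2×8 + 3 = 4179 (decimal)
Compute gcd(6243, 4179) = 3
3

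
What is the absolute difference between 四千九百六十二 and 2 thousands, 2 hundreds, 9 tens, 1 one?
Convert 四千九百六十二 (Chinese numeral) → 4×1000 + 9×100 + 6×10 + 2 = 4962 (decimal)
Convert 2 thousands, 2 hundreds, 9 tens, 1 one (place-value notation) → 2×1000 + 2×100 + 9×10 + 1 = 2291 (decimal)
Compute |4962 - 2291| = 2671
2671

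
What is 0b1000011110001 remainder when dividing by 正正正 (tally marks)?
Convert 0b1000011110001 (binary) → 4096 + 128 + 64 + 32 + 16 + 1 = 4337 (decimal)
Convert 正正正 (tally marks) → 5 + 5 + 5 = 15 (decimal)
Compute 4337 mod 15 = 2
2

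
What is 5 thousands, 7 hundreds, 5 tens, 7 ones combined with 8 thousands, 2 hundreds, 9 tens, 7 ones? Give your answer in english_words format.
Convert 5 thousands, 7 hundreds, 5 tens, 7 ones (place-value notation) → 5×1000 + 7×100 + 5×10 + 7 = 5757 (decimal)
Convert 8 thousands, 2 hundreds, 9 tens, 7 ones (place-value notation) → 8×1000 + 2×100 + 9×10 + 7 = 8297 (decimal)
Compute 5757 + 8297 = 14054
Convert 14054 (decimal) → 14054 = 14×1000 + 54 → fourteen thousand fifty-four (English words)
fourteen thousand fifty-four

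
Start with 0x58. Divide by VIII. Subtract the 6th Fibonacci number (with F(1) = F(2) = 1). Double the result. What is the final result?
Convert 0x58 (hexadecimal) → 5×16 + 8 = 88 (decimal)
Start: 88
Convert VIII (Roman numeral) → 5 + 1 + 1 + 1 = 8 (decimal)
88 ÷ 8 = 11
Convert the 6th Fibonacci number (with F(1) = F(2) = 1) (Fibonacci index) → 1, 1, 2, 3, 5, 8 → 8 (decimal)
11 - 8 = 3
3 × 2 = 6
6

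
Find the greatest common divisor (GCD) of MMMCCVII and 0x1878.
Convert MMMCCVII (Roman numeral) → 1000 + 1000 + 1000 + 100 + 100 + 5 + 1 + 1 = 3207 (decimal)
Convert 0x1878 (hexadecimal) → 1×4096 + 8×256 + 7×16 + 8 = 6264 (decimal)
Compute gcd(3207, 6264) = 3
3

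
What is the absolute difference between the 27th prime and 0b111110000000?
Convert the 27th prime (prime index) → 103 (decimal)
Convert 0b111110000000 (binary) → 2048 + 1024 + 512 + 256 + 128 = 3968 (decimal)
Compute |103 - 3968| = 3865
3865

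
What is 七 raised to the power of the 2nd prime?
Convert 七 (Chinese numeral) → 7 (decimal)
Convert the 2nd prime (prime index) → 3 (decimal)
Compute 7 ^ 3 = 343
343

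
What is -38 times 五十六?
Convert 五十六 (Chinese numeral) → 5×10 + 6 = 56 (decimal)
Compute -38 × 56 = -2128
-2128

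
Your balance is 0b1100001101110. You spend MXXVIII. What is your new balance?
Convert 0b1100001101110 (binary) → 4096 + 2048 + 64 + 32 + 8 + 4 + 2 = 6254 (decimal)
Convert MXXVIII (Roman numeral) → 1000 + 10 + 10 + 5 + 1 + 1 + 1 = 1028 (decimal)
Compute 6254 - 1028 = 5226
5226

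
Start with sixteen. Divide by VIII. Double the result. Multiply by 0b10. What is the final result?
Convert sixteen (English words) → 16 (decimal)
Start: 16
Convert VIII (Roman numeral) → 5 + 1 + 1 + 1 = 8 (decimal)
16 ÷ 8 = 2
2 × 2 = 4
Convert 0b10 (binary) → 2 (decimal)
4 × 2 = 8
8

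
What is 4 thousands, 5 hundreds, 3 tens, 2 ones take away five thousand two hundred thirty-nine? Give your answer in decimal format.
Convert 4 thousands, 5 hundreds, 3 tens, 2 ones (place-value notation) → 4×1000 + 5×100 + 3×10 + 2 = 4532 (decimal)
Convert five thousand two hundred thirty-nine (English words) → 5×1000 + 2×100 + 39 = 5239 (decimal)
Compute 4532 - 5239 = -707
-707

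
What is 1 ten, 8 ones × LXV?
Convert 1 ten, 8 ones (place-value notation) → 1×10 + 8 = 18 (decimal)
Convert LXV (Roman numeral) → 50 + 10 + 5 = 65 (decimal)
Compute 18 × 65 = 1170
1170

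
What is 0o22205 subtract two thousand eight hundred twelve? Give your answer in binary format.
Convert 0o22205 (octal) → 2×4096 + 2×512 + 2×64 + 5 = 9349 (decimal)
Convert two thousand eight hundred twelve (English words) → 2×1000 + 8×100 + 12 = 2812 (decimal)
Compute 9349 - 2812 = 6537
Convert 6537 (decimal) → 6537 = 4096 + 2048 + 256 + 128 + 8 + 1 → 0b1100110001001 (binary)
0b1100110001001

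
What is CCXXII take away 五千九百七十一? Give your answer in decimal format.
Convert CCXXII (Roman numeral) → 100 + 100 + 10 + 10 + 1 + 1 = 222 (decimal)
Convert 五千九百七十一 (Chinese numeral) → 5×1000 + 9×100 + 7×10 + 1 = 5971 (decimal)
Compute 222 - 5971 = -5749
-5749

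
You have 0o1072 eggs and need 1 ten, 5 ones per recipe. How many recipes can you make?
Convert 0o1072 (octal) → 1×512 + 7×8 + 2 = 570 (decimal)
Convert 1 ten, 5 ones (place-value notation) → 1×10 + 5 = 15 (decimal)
Compute 570 ÷ 15 = 38
38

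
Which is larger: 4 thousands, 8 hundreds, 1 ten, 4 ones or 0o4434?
Convert 4 thousands, 8 hundreds, 1 ten, 4 ones (place-value notation) → 4×1000 + 8×100 + 1×10 + 4 = 4814 (decimal)
Convert 0o4434 (octal) → 4×512 + 4×64 + 3×8 + 4 = 2332 (decimal)
Compare 4814 vs 2332: larger = 4814
4814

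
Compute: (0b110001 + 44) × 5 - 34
Convert 0b110001 (binary) → 32 + 16 + 1 = 49 (decimal)
Expression in decimal: (49 + 44) × 5 - 34
Parentheses first: 49 + 44 = 93
Multiply: 93 × 5 = 465
Subtract: 465 - 34 = 431
431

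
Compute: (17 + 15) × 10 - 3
Parentheses first: 17 + 15 = 32
Multiply: 32 × 10 = 320
Subtract: 320 - 3 = 317
317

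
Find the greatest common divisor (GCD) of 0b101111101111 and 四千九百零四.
Convert 0b101111101111 (binary) → 2048 + 512 + 256 + 128 + 64 + 32 + 8 + 4 + 2 + 1 = 3055 (decimal)
Convert 四千九百零四 (Chinese numeral) → 4×1000 + 9×100 + 4 = 4904 (decimal)
Compute gcd(3055, 4904) = 1
1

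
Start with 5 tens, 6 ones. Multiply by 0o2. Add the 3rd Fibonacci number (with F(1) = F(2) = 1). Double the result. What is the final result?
Convert 5 tens, 6 ones (place-value notation) → 5×10 + 6 = 56 (decimal)
Start: 56
Convert 0o2 (octal) → 2 (decimal)
56 × 2 = 112
Convert the 3rd Fibonacci number (with F(1) = F(2) = 1) (Fibonacci index) → 1, 1, 2 → 2 (decimal)
112 + 2 = 114
114 × 2 = 228
228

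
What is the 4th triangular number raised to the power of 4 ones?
Convert the 4th triangular number (triangular index) → 4×5/2 = 10 (decimal)
Convert 4 ones (place-value notation) → 4 (decimal)
Compute 10 ^ 4 = 10000
10000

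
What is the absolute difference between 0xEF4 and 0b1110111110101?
Convert 0xEF4 (hexadecimal) → 14×256 + 15×16 + 4 = 3828 (decimal)
Convert 0b1110111110101 (binary) → 4096 + 2048 + 1024 + 256 + 128 + 64 + 32 + 16 + 4 + 1 = 7669 (decimal)
Compute |3828 - 7669| = 3841
3841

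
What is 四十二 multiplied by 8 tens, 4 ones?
Convert 四十二 (Chinese numeral) → 4×10 + 2 = 42 (decimal)
Convert 8 tens, 4 ones (place-value notation) → 8×10 + 4 = 84 (decimal)
Compute 42 × 84 = 3528
3528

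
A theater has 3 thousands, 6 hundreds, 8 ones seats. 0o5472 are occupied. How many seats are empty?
Convert 3 thousands, 6 hundreds, 8 ones (place-value notation) → 3×1000 + 6×100 + 8 = 3608 (decimal)
Convert 0o5472 (octal) → 5×512 + 4×64 + 7×8 + 2 = 2874 (decimal)
Compute 3608 - 2874 = 734
734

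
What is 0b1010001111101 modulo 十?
Convert 0b1010001111101 (binary) → 4096 + 1024 + 64 + 32 + 16 + 8 + 4 + 1 = 5245 (decimal)
Convert 十 (Chinese numeral) → 1×10 = 10 (decimal)
Compute 5245 mod 10 = 5
5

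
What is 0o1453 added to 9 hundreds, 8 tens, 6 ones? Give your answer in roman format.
Convert 0o1453 (octal) → 1×512 + 4×64 + 5×8 + 3 = 811 (decimal)
Convert 9 hundreds, 8 tens, 6 ones (place-value notation) → 9×100 + 8×10 + 6 = 986 (decimal)
Compute 811 + 986 = 1797
Convert 1797 (decimal) → 1797 = 1000 + 500 + 100 + 100 + 90 + 5 + 1 + 1 → MDCCXCVII (Roman numeral)
MDCCXCVII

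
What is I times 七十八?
Convert I (Roman numeral) → 1 (decimal)
Convert 七十八 (Chinese numeral) → 7×10 + 8 = 78 (decimal)
Compute 1 × 78 = 78
78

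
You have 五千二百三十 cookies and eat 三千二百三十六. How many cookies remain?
Convert 五千二百三十 (Chinese numeral) → 5×1000 + 2×100 + 3×10 = 5230 (decimal)
Convert 三千二百三十六 (Chinese numeral) → 3×1000 + 2×100 + 3×10 + 6 = 3236 (decimal)
Compute 5230 - 3236 = 1994
1994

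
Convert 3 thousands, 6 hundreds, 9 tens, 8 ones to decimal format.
Convert 3 thousands, 6 hundreds, 9 tens, 8 ones (place-value notation) → 3×1000 + 6×100 + 9×10 + 8 = 3698 (decimal)
3698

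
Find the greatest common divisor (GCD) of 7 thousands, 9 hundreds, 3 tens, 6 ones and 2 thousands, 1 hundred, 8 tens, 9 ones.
Convert 7 thousands, 9 hundreds, 3 tens, 6 ones (place-value notation) → 7×1000 + 9×100 + 3×10 + 6 = 7936 (decimal)
Convert 2 thousands, 1 hundred, 8 tens, 9 ones (place-value notation) → 2×1000 + 1×100 + 8×10 + 9 = 2189 (decimal)
Compute gcd(7936, 2189) = 1
1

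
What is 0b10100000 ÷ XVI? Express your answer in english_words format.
Convert 0b10100000 (binary) → 128 + 32 = 160 (decimal)
Convert XVI (Roman numeral) → 10 + 5 + 1 = 16 (decimal)
Compute 160 ÷ 16 = 10
Convert 10 (decimal) → ten (English words)
ten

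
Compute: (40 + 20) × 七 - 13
Convert 七 (Chinese numeral) → 7 (decimal)
Expression in decimal: (40 + 20) × 7 - 13
Parentheses first: 40 + 20 = 60
Multiply: 60 × 7 = 420
Subtract: 420 - 13 = 407
407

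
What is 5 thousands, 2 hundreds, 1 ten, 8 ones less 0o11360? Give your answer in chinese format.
Convert 5 thousands, 2 hundreds, 1 ten, 8 ones (place-value notation) → 5×1000 + 2×100 + 1×10 + 8 = 5218 (decimal)
Convert 0o11360 (octal) → 1×4096 + 1×512 + 3×64 + 6×8 = 4848 (decimal)
Compute 5218 - 4848 = 370
Convert 370 (decimal) → 370 = 3×100 + 7×10 → 三百七十 (Chinese numeral)
三百七十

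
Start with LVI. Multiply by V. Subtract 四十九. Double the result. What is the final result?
Convert LVI (Roman numeral) → 50 + 5 + 1 = 56 (decimal)
Start: 56
Convert V (Roman numeral) → 5 (decimal)
56 × 5 = 280
Convert 四十九 (Chinese numeral) → 4×10 + 9 = 49 (decimal)
280 - 49 = 231
231 × 2 = 462
462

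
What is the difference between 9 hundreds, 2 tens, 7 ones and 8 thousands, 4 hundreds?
Convert 9 hundreds, 2 tens, 7 ones (place-value notation) → 9×100 + 2×10 + 7 = 927 (decimal)
Convert 8 thousands, 4 hundreds (place-value notation) → 8×1000 + 4×100 = 8400 (decimal)
Difference: |927 - 8400| = 7473
7473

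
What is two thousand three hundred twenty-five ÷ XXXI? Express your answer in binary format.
Convert two thousand three hundred twenty-five (English words) → 2×1000 + 3×100 + 25 = 2325 (decimal)
Convert XXXI (Roman numeral) → 10 + 10 + 10 + 1 = 31 (decimal)
Compute 2325 ÷ 31 = 75
Convert 75 (decimal) → 75 = 64 + 8 + 2 + 1 → 0b1001011 (binary)
0b1001011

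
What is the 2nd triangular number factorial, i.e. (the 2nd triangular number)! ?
Convert the 2nd triangular number (triangular index) → 2×3/2 = 3 (decimal)
Compute 3! = 6
6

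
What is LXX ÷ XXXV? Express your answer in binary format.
Convert LXX (Roman numeral) → 50 + 10 + 10 = 70 (decimal)
Convert XXXV (Roman numeral) → 10 + 10 + 10 + 5 = 35 (decimal)
Compute 70 ÷ 35 = 2
Convert 2 (decimal) → 0b10 (binary)
0b10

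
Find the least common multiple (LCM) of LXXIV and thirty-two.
Convert LXXIV (Roman numeral) → 50 + 10 + 10 + 4 = 74 (decimal)
Convert thirty-two (English words) → 32 (decimal)
Compute lcm(74, 32) = 1184
1184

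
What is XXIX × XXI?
Convert XXIX (Roman numeral) → 10 + 10 + 9 = 29 (decimal)
Convert XXI (Roman numeral) → 10 + 10 + 1 = 21 (decimal)
Compute 29 × 21 = 609
609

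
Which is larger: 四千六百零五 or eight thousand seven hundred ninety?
Convert 四千六百零五 (Chinese numeral) → 4×1000 + 6×100 + 5 = 4605 (decimal)
Convert eight thousand seven hundred ninety (English words) → 8×1000 + 7×100 + 90 = 8790 (decimal)
Compare 4605 vs 8790: larger = 8790
8790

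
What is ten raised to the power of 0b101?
Convert ten (English words) → 10 (decimal)
Convert 0b101 (binary) → 4 + 1 = 5 (decimal)
Compute 10 ^ 5 = 100000
100000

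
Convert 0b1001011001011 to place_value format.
Convert 0b1001011001011 (binary) → 4096 + 512 + 128 + 64 + 8 + 2 + 1 = 4811 (decimal)
Convert 4811 (decimal) → 4811 = 4×1000 + 8×100 + 1×10 + 1 → 4 thousands, 8 hundreds, 1 ten, 1 one (place-value notation)
4 thousands, 8 hundreds, 1 ten, 1 one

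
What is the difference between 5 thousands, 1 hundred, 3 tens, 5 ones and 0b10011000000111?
Convert 5 thousands, 1 hundred, 3 tens, 5 ones (place-value notation) → 5×1000 + 1×100 + 3×10 + 5 = 5135 (decimal)
Convert 0b10011000000111 (binary) → 8192 + 1024 + 512 + 4 + 2 + 1 = 9735 (decimal)
Difference: |5135 - 9735| = 4600
4600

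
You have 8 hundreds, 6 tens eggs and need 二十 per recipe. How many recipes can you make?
Convert 8 hundreds, 6 tens (place-value notation) → 8×100 + 6×10 = 860 (decimal)
Convert 二十 (Chinese numeral) → 2×10 = 20 (decimal)
Compute 860 ÷ 20 = 43
43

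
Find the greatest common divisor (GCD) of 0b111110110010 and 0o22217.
Convert 0b111110110010 (binary) → 2048 + 1024 + 512 + 256 + 128 + 32 + 16 + 2 = 4018 (decimal)
Convert 0o22217 (octal) → 2×4096 + 2×512 + 2×64 + 1×8 + 7 = 9359 (decimal)
Compute gcd(4018, 9359) = 49
49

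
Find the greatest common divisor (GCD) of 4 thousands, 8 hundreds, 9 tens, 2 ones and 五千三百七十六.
Convert 4 thousands, 8 hundreds, 9 tens, 2 ones (place-value notation) → 4×1000 + 8×100 + 9×10 + 2 = 4892 (decimal)
Convert 五千三百七十六 (Chinese numeral) → 5×1000 + 3×100 + 7×10 + 6 = 5376 (decimal)
Compute gcd(4892, 5376) = 4
4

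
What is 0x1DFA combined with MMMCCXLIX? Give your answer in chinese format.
Convert 0x1DFA (hexadecimal) → 1×4096 + 13×256 + 15×16 + 10 = 7674 (decimal)
Convert MMMCCXLIX (Roman numeral) → 1000 + 1000 + 1000 + 100 + 100 + 40 + 9 = 3249 (decimal)
Compute 7674 + 3249 = 10923
Convert 10923 (decimal) → 10923 = 1×10000 + 9×100 + 2×10 + 3 → 一万零九百二十三 (Chinese numeral)
一万零九百二十三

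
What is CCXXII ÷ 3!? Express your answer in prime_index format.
Convert CCXXII (Roman numeral) → 100 + 100 + 10 + 10 + 1 + 1 = 222 (decimal)
Convert 3! (factorial) → 6 (decimal)
Compute 222 ÷ 6 = 37
Convert 37 (decimal) → the 12th prime (prime index)
the 12th prime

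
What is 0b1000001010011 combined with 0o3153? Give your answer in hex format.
Convert 0b1000001010011 (binary) → 4096 + 64 + 16 + 2 + 1 = 4179 (decimal)
Convert 0o3153 (octal) → 3×512 + 1×64 + 5×8 + 3 = 1643 (decimal)
Compute 4179 + 1643 = 5822
Convert 5822 (decimal) → 5822 = 1×4096 + 6×256 + 11×16 + 14 → 0x16BE (hexadecimal)
0x16BE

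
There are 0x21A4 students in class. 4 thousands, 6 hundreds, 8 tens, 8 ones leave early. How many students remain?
Convert 0x21A4 (hexadecimal) → 2×4096 + 1×256 + 10×16 + 4 = 8612 (decimal)
Convert 4 thousands, 6 hundreds, 8 tens, 8 ones (place-value notation) → 4×1000 + 6×100 + 8×10 + 8 = 4688 (decimal)
Compute 8612 - 4688 = 3924
3924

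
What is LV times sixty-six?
Convert LV (Roman numeral) → 50 + 5 = 55 (decimal)
Convert sixty-six (English words) → 66 (decimal)
Compute 55 × 66 = 3630
3630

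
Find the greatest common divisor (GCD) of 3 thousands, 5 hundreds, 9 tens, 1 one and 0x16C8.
Convert 3 thousands, 5 hundreds, 9 tens, 1 one (place-value notation) → 3×1000 + 5×100 + 9×10 + 1 = 3591 (decimal)
Convert 0x16C8 (hexadecimal) → 1×4096 + 6×256 + 12×16 + 8 = 5832 (decimal)
Compute gcd(3591, 5832) = 27
27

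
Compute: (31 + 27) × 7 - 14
Parentheses first: 31 + 27 = 58
Multiply: 58 × 7 = 406
Subtract: 406 - 14 = 392
392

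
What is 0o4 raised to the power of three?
Convert 0o4 (octal) → 4 (decimal)
Convert three (English words) → 3 (decimal)
Compute 4 ^ 3 = 64
64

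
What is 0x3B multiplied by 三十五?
Convert 0x3B (hexadecimal) → 3×16 + 11 = 59 (decimal)
Convert 三十五 (Chinese numeral) → 3×10 + 5 = 35 (decimal)
Compute 59 × 35 = 2065
2065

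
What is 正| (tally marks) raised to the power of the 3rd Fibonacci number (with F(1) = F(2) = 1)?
Convert 正| (tally marks) → 5 + 1 = 6 (decimal)
Convert the 3rd Fibonacci number (with F(1) = F(2) = 1) (Fibonacci index) → 1, 1, 2 → 2 (decimal)
Compute 6 ^ 2 = 36
36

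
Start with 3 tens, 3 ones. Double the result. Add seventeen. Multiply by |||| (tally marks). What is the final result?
Convert 3 tens, 3 ones (place-value notation) → 3×10 + 3 = 33 (decimal)
Start: 33
33 × 2 = 66
Convert seventeen (English words) → 17 (decimal)
66 + 17 = 83
Convert |||| (tally marks) → 4 (decimal)
83 × 4 = 332
332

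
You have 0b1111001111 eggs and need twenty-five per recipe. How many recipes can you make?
Convert 0b1111001111 (binary) → 512 + 256 + 128 + 64 + 8 + 4 + 2 + 1 = 975 (decimal)
Convert twenty-five (English words) → 25 (decimal)
Compute 975 ÷ 25 = 39
39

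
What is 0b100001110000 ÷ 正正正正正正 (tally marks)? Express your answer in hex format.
Convert 0b100001110000 (binary) → 2048 + 64 + 32 + 16 = 2160 (decimal)
Convert 正正正正正正 (tally marks) → 5 + 5 + 5 + 5 + 5 + 5 = 30 (decimal)
Compute 2160 ÷ 30 = 72
Convert 72 (decimal) → 72 = 4×16 + 8 → 0x48 (hexadecimal)
0x48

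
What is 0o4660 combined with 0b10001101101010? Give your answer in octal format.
Convert 0o4660 (octal) → 4×512 + 6×64 + 6×8 = 2480 (decimal)
Convert 0b10001101101010 (binary) → 8192 + 512 + 256 + 64 + 32 + 8 + 2 = 9066 (decimal)
Compute 2480 + 9066 = 11546
Convert 11546 (decimal) → 11546 = 2×4096 + 6×512 + 4×64 + 3×8 + 2 → 0o26432 (octal)
0o26432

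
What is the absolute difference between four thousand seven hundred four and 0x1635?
Convert four thousand seven hundred four (English words) → 4×1000 + 7×100 + 4 = 4704 (decimal)
Convert 0x1635 (hexadecimal) → 1×4096 + 6×256 + 3×16 + 5 = 5685 (decimal)
Compute |4704 - 5685| = 981
981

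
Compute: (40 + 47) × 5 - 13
Parentheses first: 40 + 47 = 87
Multiply: 87 × 5 = 435
Subtract: 435 - 13 = 422
422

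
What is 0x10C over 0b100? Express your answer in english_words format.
Convert 0x10C (hexadecimal) → 1×256 + 12 = 268 (decimal)
Convert 0b100 (binary) → 4 (decimal)
Compute 268 ÷ 4 = 67
Convert 67 (decimal) → sixty-seven (English words)
sixty-seven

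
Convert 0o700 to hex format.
Convert 0o700 (octal) → 7×64 = 448 (decimal)
Convert 448 (decimal) → 448 = 1×256 + 12×16 → 0x1C0 (hexadecimal)
0x1C0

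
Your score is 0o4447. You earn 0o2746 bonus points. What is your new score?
Convert 0o4447 (octal) → 4×512 + 4×64 + 4×8 + 7 = 2343 (decimal)
Convert 0o2746 (octal) → 2×512 + 7×64 + 4×8 + 6 = 1510 (decimal)
Compute 2343 + 1510 = 3853
3853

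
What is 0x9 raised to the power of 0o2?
Convert 0x9 (hexadecimal) → 9 (decimal)
Convert 0o2 (octal) → 2 (decimal)
Compute 9 ^ 2 = 81
81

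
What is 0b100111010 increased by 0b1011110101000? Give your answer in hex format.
Convert 0b100111010 (binary) → 256 + 32 + 16 + 8 + 2 = 314 (decimal)
Convert 0b1011110101000 (binary) → 4096 + 1024 + 512 + 256 + 128 + 32 + 8 = 6056 (decimal)
Compute 314 + 6056 = 6370
Convert 6370 (decimal) → 6370 = 1×4096 + 8×256 + 14×16 + 2 → 0x18E2 (hexadecimal)
0x18E2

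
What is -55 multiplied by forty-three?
Convert forty-three (English words) → 43 (decimal)
Compute -55 × 43 = -2365
-2365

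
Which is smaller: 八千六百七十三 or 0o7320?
Convert 八千六百七十三 (Chinese numeral) → 8×1000 + 6×100 + 7×10 + 3 = 8673 (decimal)
Convert 0o7320 (octal) → 7×512 + 3×64 + 2×8 = 3792 (decimal)
Compare 8673 vs 3792: smaller = 3792
3792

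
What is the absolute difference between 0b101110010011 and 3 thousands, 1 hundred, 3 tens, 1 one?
Convert 0b101110010011 (binary) → 2048 + 512 + 256 + 128 + 16 + 2 + 1 = 2963 (decimal)
Convert 3 thousands, 1 hundred, 3 tens, 1 one (place-value notation) → 3×1000 + 1×100 + 3×10 + 1 = 3131 (decimal)
Compute |2963 - 3131| = 168
168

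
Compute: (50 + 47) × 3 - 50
Parentheses first: 50 + 47 = 97
Multiply: 97 × 3 = 291
Subtract: 291 - 50 = 241
241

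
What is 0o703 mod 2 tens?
Convert 0o703 (octal) → 7×64 + 3 = 451 (decimal)
Convert 2 tens (place-value notation) → 2×10 = 20 (decimal)
Compute 451 mod 20 = 11
11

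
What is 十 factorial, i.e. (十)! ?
Convert 十 (Chinese numeral) → 1×10 = 10 (decimal)
Compute 10! = 3628800
3628800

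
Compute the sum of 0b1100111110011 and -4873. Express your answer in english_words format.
Convert 0b1100111110011 (binary) → 4096 + 2048 + 256 + 128 + 64 + 32 + 16 + 2 + 1 = 6643 (decimal)
Compute 6643 + -4873 = 1770
Convert 1770 (decimal) → 1770 = 1×1000 + 7×100 + 70 → one thousand seven hundred seventy (English words)
one thousand seven hundred seventy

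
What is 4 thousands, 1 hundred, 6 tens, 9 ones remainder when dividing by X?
Convert 4 thousands, 1 hundred, 6 tens, 9 ones (place-value notation) → 4×1000 + 1×100 + 6×10 + 9 = 4169 (decimal)
Convert X (Roman numeral) → 10 (decimal)
Compute 4169 mod 10 = 9
9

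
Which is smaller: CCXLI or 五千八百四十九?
Convert CCXLI (Roman numeral) → 100 + 100 + 40 + 1 = 241 (decimal)
Convert 五千八百四十九 (Chinese numeral) → 5×1000 + 8×100 + 4×10 + 9 = 5849 (decimal)
Compare 241 vs 5849: smaller = 241
241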